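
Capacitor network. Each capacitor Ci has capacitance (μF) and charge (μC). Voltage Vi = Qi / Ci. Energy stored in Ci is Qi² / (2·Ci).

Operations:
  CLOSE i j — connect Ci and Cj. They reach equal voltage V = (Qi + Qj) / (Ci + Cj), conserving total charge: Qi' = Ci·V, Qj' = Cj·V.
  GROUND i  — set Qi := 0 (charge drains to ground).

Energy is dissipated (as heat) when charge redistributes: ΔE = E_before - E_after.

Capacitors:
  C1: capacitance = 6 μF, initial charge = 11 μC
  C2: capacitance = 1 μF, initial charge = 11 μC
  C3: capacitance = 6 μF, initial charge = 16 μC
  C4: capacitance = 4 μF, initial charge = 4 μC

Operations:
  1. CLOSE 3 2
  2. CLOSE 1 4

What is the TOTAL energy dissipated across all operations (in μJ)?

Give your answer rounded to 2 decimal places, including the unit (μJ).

Initial: C1(6μF, Q=11μC, V=1.83V), C2(1μF, Q=11μC, V=11.00V), C3(6μF, Q=16μC, V=2.67V), C4(4μF, Q=4μC, V=1.00V)
Op 1: CLOSE 3-2: Q_total=27.00, C_total=7.00, V=3.86; Q3=23.14, Q2=3.86; dissipated=29.762
Op 2: CLOSE 1-4: Q_total=15.00, C_total=10.00, V=1.50; Q1=9.00, Q4=6.00; dissipated=0.833
Total dissipated: 30.595 μJ

Answer: 30.60 μJ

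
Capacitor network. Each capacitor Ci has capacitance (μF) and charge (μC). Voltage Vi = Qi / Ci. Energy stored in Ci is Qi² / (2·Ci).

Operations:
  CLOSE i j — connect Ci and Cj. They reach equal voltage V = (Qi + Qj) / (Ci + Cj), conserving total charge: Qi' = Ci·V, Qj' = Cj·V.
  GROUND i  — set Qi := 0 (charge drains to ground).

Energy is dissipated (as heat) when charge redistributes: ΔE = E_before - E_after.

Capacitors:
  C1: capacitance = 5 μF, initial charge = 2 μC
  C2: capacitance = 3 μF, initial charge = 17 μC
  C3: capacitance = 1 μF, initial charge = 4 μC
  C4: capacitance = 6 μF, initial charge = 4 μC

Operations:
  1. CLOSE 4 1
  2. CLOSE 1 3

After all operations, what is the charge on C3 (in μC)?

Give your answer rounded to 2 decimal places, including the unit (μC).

Answer: 1.12 μC

Derivation:
Initial: C1(5μF, Q=2μC, V=0.40V), C2(3μF, Q=17μC, V=5.67V), C3(1μF, Q=4μC, V=4.00V), C4(6μF, Q=4μC, V=0.67V)
Op 1: CLOSE 4-1: Q_total=6.00, C_total=11.00, V=0.55; Q4=3.27, Q1=2.73; dissipated=0.097
Op 2: CLOSE 1-3: Q_total=6.73, C_total=6.00, V=1.12; Q1=5.61, Q3=1.12; dissipated=4.972
Final charges: Q1=5.61, Q2=17.00, Q3=1.12, Q4=3.27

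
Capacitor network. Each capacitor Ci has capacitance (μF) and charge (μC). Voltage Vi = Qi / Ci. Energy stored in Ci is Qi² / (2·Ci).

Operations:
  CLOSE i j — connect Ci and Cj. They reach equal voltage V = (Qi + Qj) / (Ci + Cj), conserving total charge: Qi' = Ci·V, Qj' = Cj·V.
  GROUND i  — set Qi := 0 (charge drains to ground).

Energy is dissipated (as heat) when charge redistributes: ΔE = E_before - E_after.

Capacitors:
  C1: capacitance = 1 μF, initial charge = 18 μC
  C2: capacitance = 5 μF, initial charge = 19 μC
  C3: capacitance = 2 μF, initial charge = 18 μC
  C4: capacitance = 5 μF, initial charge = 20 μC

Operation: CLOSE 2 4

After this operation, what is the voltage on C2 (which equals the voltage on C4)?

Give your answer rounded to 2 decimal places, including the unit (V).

Answer: 3.90 V

Derivation:
Initial: C1(1μF, Q=18μC, V=18.00V), C2(5μF, Q=19μC, V=3.80V), C3(2μF, Q=18μC, V=9.00V), C4(5μF, Q=20μC, V=4.00V)
Op 1: CLOSE 2-4: Q_total=39.00, C_total=10.00, V=3.90; Q2=19.50, Q4=19.50; dissipated=0.050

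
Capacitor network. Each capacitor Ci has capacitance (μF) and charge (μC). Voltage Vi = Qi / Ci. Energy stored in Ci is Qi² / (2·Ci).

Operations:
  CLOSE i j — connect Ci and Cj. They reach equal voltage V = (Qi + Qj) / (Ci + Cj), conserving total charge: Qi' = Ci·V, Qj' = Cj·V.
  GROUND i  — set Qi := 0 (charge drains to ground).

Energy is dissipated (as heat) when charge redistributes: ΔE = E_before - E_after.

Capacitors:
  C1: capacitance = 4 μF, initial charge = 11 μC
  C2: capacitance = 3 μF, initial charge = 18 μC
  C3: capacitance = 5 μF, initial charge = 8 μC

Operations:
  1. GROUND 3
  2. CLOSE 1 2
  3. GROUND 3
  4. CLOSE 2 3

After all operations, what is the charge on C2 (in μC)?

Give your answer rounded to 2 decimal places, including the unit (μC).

Initial: C1(4μF, Q=11μC, V=2.75V), C2(3μF, Q=18μC, V=6.00V), C3(5μF, Q=8μC, V=1.60V)
Op 1: GROUND 3: Q3=0; energy lost=6.400
Op 2: CLOSE 1-2: Q_total=29.00, C_total=7.00, V=4.14; Q1=16.57, Q2=12.43; dissipated=9.054
Op 3: GROUND 3: Q3=0; energy lost=0.000
Op 4: CLOSE 2-3: Q_total=12.43, C_total=8.00, V=1.55; Q2=4.66, Q3=7.77; dissipated=16.091
Final charges: Q1=16.57, Q2=4.66, Q3=7.77

Answer: 4.66 μC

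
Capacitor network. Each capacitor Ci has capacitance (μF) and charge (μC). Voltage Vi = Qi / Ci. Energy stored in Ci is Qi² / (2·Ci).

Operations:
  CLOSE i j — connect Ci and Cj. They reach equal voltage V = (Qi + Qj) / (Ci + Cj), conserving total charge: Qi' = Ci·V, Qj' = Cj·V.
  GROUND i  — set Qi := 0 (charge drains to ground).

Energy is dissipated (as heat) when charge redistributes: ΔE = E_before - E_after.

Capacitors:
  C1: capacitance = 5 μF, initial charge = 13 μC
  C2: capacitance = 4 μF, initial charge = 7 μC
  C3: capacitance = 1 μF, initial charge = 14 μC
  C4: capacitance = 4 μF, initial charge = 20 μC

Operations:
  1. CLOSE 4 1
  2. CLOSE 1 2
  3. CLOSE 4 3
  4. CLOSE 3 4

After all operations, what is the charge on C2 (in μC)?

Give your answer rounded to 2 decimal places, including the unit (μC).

Answer: 11.26 μC

Derivation:
Initial: C1(5μF, Q=13μC, V=2.60V), C2(4μF, Q=7μC, V=1.75V), C3(1μF, Q=14μC, V=14.00V), C4(4μF, Q=20μC, V=5.00V)
Op 1: CLOSE 4-1: Q_total=33.00, C_total=9.00, V=3.67; Q4=14.67, Q1=18.33; dissipated=6.400
Op 2: CLOSE 1-2: Q_total=25.33, C_total=9.00, V=2.81; Q1=14.07, Q2=11.26; dissipated=4.082
Op 3: CLOSE 4-3: Q_total=28.67, C_total=5.00, V=5.73; Q4=22.93, Q3=5.73; dissipated=42.711
Op 4: CLOSE 3-4: Q_total=28.67, C_total=5.00, V=5.73; Q3=5.73, Q4=22.93; dissipated=0.000
Final charges: Q1=14.07, Q2=11.26, Q3=5.73, Q4=22.93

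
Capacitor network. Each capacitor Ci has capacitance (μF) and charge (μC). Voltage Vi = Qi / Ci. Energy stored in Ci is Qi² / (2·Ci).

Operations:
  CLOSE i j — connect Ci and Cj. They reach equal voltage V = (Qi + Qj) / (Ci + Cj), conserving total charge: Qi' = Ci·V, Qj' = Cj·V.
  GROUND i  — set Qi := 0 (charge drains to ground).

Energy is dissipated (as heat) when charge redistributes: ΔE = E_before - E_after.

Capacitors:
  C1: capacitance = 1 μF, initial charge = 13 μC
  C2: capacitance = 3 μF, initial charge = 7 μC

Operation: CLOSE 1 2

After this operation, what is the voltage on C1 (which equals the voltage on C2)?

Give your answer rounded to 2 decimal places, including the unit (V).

Answer: 5.00 V

Derivation:
Initial: C1(1μF, Q=13μC, V=13.00V), C2(3μF, Q=7μC, V=2.33V)
Op 1: CLOSE 1-2: Q_total=20.00, C_total=4.00, V=5.00; Q1=5.00, Q2=15.00; dissipated=42.667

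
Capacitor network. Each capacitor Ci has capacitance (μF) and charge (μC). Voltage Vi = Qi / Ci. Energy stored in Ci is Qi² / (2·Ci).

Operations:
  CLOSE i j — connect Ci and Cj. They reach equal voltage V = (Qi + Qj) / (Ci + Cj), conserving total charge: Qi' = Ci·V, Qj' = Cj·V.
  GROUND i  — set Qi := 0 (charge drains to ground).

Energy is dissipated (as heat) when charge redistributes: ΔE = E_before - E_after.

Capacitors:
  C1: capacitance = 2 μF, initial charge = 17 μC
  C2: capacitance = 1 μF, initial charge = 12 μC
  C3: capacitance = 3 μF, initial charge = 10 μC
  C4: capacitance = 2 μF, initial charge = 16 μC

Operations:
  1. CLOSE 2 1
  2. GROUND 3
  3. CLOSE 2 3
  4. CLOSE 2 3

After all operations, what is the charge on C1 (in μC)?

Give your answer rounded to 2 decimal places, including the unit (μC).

Answer: 19.33 μC

Derivation:
Initial: C1(2μF, Q=17μC, V=8.50V), C2(1μF, Q=12μC, V=12.00V), C3(3μF, Q=10μC, V=3.33V), C4(2μF, Q=16μC, V=8.00V)
Op 1: CLOSE 2-1: Q_total=29.00, C_total=3.00, V=9.67; Q2=9.67, Q1=19.33; dissipated=4.083
Op 2: GROUND 3: Q3=0; energy lost=16.667
Op 3: CLOSE 2-3: Q_total=9.67, C_total=4.00, V=2.42; Q2=2.42, Q3=7.25; dissipated=35.042
Op 4: CLOSE 2-3: Q_total=9.67, C_total=4.00, V=2.42; Q2=2.42, Q3=7.25; dissipated=0.000
Final charges: Q1=19.33, Q2=2.42, Q3=7.25, Q4=16.00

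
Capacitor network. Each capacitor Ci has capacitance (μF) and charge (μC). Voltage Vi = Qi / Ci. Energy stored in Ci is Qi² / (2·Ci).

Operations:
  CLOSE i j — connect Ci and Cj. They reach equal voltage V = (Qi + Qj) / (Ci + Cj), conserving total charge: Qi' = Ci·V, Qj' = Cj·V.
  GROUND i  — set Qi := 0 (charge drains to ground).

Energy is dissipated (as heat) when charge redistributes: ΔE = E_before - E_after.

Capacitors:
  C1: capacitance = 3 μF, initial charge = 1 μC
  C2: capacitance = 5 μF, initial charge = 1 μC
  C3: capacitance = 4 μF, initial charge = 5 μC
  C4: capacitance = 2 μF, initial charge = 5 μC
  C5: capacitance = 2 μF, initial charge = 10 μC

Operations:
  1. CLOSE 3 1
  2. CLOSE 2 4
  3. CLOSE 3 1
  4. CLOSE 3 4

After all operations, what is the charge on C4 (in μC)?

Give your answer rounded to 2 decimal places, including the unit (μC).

Initial: C1(3μF, Q=1μC, V=0.33V), C2(5μF, Q=1μC, V=0.20V), C3(4μF, Q=5μC, V=1.25V), C4(2μF, Q=5μC, V=2.50V), C5(2μF, Q=10μC, V=5.00V)
Op 1: CLOSE 3-1: Q_total=6.00, C_total=7.00, V=0.86; Q3=3.43, Q1=2.57; dissipated=0.720
Op 2: CLOSE 2-4: Q_total=6.00, C_total=7.00, V=0.86; Q2=4.29, Q4=1.71; dissipated=3.779
Op 3: CLOSE 3-1: Q_total=6.00, C_total=7.00, V=0.86; Q3=3.43, Q1=2.57; dissipated=0.000
Op 4: CLOSE 3-4: Q_total=5.14, C_total=6.00, V=0.86; Q3=3.43, Q4=1.71; dissipated=0.000
Final charges: Q1=2.57, Q2=4.29, Q3=3.43, Q4=1.71, Q5=10.00

Answer: 1.71 μC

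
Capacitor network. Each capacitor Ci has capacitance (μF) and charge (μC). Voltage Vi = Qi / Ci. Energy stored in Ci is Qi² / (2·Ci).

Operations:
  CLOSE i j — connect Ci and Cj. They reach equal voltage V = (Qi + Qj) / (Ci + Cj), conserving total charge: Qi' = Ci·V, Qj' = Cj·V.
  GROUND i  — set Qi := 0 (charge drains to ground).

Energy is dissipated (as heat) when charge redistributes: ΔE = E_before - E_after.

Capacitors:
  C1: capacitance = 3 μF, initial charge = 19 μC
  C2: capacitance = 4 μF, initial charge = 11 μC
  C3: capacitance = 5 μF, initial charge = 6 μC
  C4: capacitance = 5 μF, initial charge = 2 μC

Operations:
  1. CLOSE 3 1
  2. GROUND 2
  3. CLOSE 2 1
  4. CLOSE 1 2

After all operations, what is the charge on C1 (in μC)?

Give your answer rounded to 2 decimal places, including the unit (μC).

Initial: C1(3μF, Q=19μC, V=6.33V), C2(4μF, Q=11μC, V=2.75V), C3(5μF, Q=6μC, V=1.20V), C4(5μF, Q=2μC, V=0.40V)
Op 1: CLOSE 3-1: Q_total=25.00, C_total=8.00, V=3.12; Q3=15.62, Q1=9.38; dissipated=24.704
Op 2: GROUND 2: Q2=0; energy lost=15.125
Op 3: CLOSE 2-1: Q_total=9.38, C_total=7.00, V=1.34; Q2=5.36, Q1=4.02; dissipated=8.371
Op 4: CLOSE 1-2: Q_total=9.38, C_total=7.00, V=1.34; Q1=4.02, Q2=5.36; dissipated=0.000
Final charges: Q1=4.02, Q2=5.36, Q3=15.62, Q4=2.00

Answer: 4.02 μC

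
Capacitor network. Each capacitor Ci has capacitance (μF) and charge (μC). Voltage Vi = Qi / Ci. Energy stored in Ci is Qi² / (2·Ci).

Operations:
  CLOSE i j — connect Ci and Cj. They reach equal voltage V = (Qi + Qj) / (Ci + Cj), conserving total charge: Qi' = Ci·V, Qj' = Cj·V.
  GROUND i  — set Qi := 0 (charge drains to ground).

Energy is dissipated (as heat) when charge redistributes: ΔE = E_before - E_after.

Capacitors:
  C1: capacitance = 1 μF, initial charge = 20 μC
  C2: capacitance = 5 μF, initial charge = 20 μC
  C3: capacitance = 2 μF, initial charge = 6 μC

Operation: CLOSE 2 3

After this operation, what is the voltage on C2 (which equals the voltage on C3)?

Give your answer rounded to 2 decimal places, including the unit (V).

Initial: C1(1μF, Q=20μC, V=20.00V), C2(5μF, Q=20μC, V=4.00V), C3(2μF, Q=6μC, V=3.00V)
Op 1: CLOSE 2-3: Q_total=26.00, C_total=7.00, V=3.71; Q2=18.57, Q3=7.43; dissipated=0.714

Answer: 3.71 V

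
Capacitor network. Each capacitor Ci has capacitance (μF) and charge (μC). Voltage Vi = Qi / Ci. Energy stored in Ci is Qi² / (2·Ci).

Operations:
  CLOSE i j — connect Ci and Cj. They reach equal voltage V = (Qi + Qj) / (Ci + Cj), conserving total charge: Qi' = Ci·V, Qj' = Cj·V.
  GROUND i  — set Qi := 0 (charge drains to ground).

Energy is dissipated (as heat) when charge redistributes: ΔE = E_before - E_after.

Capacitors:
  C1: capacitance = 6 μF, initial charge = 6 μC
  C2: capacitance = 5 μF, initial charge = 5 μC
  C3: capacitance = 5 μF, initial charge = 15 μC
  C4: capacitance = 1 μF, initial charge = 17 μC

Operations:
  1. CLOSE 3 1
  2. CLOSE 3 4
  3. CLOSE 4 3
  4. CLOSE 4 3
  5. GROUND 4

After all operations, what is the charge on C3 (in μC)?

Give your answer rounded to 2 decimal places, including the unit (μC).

Initial: C1(6μF, Q=6μC, V=1.00V), C2(5μF, Q=5μC, V=1.00V), C3(5μF, Q=15μC, V=3.00V), C4(1μF, Q=17μC, V=17.00V)
Op 1: CLOSE 3-1: Q_total=21.00, C_total=11.00, V=1.91; Q3=9.55, Q1=11.45; dissipated=5.455
Op 2: CLOSE 3-4: Q_total=26.55, C_total=6.00, V=4.42; Q3=22.12, Q4=4.42; dissipated=94.890
Op 3: CLOSE 4-3: Q_total=26.55, C_total=6.00, V=4.42; Q4=4.42, Q3=22.12; dissipated=0.000
Op 4: CLOSE 4-3: Q_total=26.55, C_total=6.00, V=4.42; Q4=4.42, Q3=22.12; dissipated=0.000
Op 5: GROUND 4: Q4=0; energy lost=9.787
Final charges: Q1=11.45, Q2=5.00, Q3=22.12, Q4=0.00

Answer: 22.12 μC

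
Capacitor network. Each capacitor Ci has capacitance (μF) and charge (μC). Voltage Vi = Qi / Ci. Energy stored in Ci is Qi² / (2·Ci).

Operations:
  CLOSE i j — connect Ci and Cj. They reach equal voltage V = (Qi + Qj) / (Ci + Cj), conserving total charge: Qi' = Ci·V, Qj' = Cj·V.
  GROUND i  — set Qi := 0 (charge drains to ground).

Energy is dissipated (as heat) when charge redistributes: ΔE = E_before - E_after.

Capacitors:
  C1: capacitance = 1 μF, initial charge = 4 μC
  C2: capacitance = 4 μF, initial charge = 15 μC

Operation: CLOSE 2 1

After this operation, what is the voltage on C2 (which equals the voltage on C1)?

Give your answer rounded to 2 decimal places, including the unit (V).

Initial: C1(1μF, Q=4μC, V=4.00V), C2(4μF, Q=15μC, V=3.75V)
Op 1: CLOSE 2-1: Q_total=19.00, C_total=5.00, V=3.80; Q2=15.20, Q1=3.80; dissipated=0.025

Answer: 3.80 V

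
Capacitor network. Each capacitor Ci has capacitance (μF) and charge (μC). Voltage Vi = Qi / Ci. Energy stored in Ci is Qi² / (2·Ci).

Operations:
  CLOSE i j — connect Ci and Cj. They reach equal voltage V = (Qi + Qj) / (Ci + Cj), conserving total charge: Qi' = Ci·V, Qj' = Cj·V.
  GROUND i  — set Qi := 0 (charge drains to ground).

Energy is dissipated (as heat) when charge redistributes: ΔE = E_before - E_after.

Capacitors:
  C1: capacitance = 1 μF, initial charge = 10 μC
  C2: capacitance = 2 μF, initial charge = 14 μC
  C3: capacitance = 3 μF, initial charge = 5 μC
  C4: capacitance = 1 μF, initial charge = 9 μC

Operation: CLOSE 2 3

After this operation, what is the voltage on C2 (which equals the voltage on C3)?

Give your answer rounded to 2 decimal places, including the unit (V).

Answer: 3.80 V

Derivation:
Initial: C1(1μF, Q=10μC, V=10.00V), C2(2μF, Q=14μC, V=7.00V), C3(3μF, Q=5μC, V=1.67V), C4(1μF, Q=9μC, V=9.00V)
Op 1: CLOSE 2-3: Q_total=19.00, C_total=5.00, V=3.80; Q2=7.60, Q3=11.40; dissipated=17.067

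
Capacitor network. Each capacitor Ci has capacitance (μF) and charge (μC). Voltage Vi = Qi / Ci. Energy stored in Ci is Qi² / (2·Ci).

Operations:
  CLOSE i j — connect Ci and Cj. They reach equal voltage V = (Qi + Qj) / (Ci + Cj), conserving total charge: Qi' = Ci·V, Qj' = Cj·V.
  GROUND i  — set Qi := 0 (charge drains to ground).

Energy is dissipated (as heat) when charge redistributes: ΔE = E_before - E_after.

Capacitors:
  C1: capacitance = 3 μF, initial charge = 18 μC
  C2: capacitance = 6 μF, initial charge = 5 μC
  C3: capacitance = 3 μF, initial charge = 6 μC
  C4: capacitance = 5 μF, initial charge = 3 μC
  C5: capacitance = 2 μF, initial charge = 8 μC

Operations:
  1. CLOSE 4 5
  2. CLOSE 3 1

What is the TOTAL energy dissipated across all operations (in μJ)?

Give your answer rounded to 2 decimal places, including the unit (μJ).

Answer: 20.26 μJ

Derivation:
Initial: C1(3μF, Q=18μC, V=6.00V), C2(6μF, Q=5μC, V=0.83V), C3(3μF, Q=6μC, V=2.00V), C4(5μF, Q=3μC, V=0.60V), C5(2μF, Q=8μC, V=4.00V)
Op 1: CLOSE 4-5: Q_total=11.00, C_total=7.00, V=1.57; Q4=7.86, Q5=3.14; dissipated=8.257
Op 2: CLOSE 3-1: Q_total=24.00, C_total=6.00, V=4.00; Q3=12.00, Q1=12.00; dissipated=12.000
Total dissipated: 20.257 μJ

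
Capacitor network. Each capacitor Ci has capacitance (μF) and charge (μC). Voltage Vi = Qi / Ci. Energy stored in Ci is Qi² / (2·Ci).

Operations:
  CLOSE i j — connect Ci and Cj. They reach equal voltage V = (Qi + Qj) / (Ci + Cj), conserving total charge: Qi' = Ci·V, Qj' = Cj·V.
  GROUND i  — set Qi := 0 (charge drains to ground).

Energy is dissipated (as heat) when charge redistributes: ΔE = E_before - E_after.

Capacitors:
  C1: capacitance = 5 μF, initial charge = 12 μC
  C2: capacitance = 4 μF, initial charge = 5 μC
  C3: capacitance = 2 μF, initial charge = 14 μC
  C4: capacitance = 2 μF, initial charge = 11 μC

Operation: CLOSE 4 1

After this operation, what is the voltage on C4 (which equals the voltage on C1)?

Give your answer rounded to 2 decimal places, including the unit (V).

Answer: 3.29 V

Derivation:
Initial: C1(5μF, Q=12μC, V=2.40V), C2(4μF, Q=5μC, V=1.25V), C3(2μF, Q=14μC, V=7.00V), C4(2μF, Q=11μC, V=5.50V)
Op 1: CLOSE 4-1: Q_total=23.00, C_total=7.00, V=3.29; Q4=6.57, Q1=16.43; dissipated=6.864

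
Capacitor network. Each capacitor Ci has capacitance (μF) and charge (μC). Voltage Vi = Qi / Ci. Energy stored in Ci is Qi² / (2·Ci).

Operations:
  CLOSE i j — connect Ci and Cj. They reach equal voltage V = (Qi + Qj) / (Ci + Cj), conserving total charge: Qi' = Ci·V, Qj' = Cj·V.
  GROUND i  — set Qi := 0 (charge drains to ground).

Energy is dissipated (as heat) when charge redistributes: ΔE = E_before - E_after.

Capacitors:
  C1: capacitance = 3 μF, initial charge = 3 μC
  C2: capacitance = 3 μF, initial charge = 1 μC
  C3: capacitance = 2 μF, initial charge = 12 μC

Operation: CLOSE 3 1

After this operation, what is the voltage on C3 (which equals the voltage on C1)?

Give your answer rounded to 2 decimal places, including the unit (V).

Initial: C1(3μF, Q=3μC, V=1.00V), C2(3μF, Q=1μC, V=0.33V), C3(2μF, Q=12μC, V=6.00V)
Op 1: CLOSE 3-1: Q_total=15.00, C_total=5.00, V=3.00; Q3=6.00, Q1=9.00; dissipated=15.000

Answer: 3.00 V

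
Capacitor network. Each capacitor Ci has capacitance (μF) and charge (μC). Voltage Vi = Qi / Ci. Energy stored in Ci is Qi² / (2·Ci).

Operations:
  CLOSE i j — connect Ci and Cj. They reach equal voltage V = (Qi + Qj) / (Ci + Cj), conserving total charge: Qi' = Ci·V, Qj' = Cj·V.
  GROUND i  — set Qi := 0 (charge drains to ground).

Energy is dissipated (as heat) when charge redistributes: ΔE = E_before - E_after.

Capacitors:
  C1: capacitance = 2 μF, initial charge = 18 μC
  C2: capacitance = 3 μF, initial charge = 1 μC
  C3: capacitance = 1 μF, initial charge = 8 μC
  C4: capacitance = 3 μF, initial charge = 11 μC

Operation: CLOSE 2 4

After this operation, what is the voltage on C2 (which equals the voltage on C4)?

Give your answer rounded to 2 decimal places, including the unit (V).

Answer: 2.00 V

Derivation:
Initial: C1(2μF, Q=18μC, V=9.00V), C2(3μF, Q=1μC, V=0.33V), C3(1μF, Q=8μC, V=8.00V), C4(3μF, Q=11μC, V=3.67V)
Op 1: CLOSE 2-4: Q_total=12.00, C_total=6.00, V=2.00; Q2=6.00, Q4=6.00; dissipated=8.333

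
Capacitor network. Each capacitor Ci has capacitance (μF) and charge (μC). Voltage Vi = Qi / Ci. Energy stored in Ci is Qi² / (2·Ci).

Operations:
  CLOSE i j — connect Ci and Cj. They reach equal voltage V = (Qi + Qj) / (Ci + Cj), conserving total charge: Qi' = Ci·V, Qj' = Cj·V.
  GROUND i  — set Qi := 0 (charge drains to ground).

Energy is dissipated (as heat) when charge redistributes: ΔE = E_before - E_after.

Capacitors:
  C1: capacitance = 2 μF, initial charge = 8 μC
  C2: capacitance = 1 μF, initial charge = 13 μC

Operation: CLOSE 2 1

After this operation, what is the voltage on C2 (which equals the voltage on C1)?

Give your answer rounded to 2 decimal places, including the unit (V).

Answer: 7.00 V

Derivation:
Initial: C1(2μF, Q=8μC, V=4.00V), C2(1μF, Q=13μC, V=13.00V)
Op 1: CLOSE 2-1: Q_total=21.00, C_total=3.00, V=7.00; Q2=7.00, Q1=14.00; dissipated=27.000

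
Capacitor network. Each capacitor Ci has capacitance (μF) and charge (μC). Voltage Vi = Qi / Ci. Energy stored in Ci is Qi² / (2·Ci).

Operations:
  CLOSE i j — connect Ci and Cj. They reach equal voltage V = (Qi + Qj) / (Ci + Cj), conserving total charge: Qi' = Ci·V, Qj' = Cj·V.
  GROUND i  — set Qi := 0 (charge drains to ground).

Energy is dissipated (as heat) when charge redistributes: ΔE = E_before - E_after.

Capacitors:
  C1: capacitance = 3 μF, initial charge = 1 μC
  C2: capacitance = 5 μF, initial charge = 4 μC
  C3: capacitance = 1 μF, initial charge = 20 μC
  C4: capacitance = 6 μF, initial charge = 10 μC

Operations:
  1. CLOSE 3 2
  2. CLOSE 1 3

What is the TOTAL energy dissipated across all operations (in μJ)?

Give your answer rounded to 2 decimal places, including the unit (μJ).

Answer: 158.64 μJ

Derivation:
Initial: C1(3μF, Q=1μC, V=0.33V), C2(5μF, Q=4μC, V=0.80V), C3(1μF, Q=20μC, V=20.00V), C4(6μF, Q=10μC, V=1.67V)
Op 1: CLOSE 3-2: Q_total=24.00, C_total=6.00, V=4.00; Q3=4.00, Q2=20.00; dissipated=153.600
Op 2: CLOSE 1-3: Q_total=5.00, C_total=4.00, V=1.25; Q1=3.75, Q3=1.25; dissipated=5.042
Total dissipated: 158.642 μJ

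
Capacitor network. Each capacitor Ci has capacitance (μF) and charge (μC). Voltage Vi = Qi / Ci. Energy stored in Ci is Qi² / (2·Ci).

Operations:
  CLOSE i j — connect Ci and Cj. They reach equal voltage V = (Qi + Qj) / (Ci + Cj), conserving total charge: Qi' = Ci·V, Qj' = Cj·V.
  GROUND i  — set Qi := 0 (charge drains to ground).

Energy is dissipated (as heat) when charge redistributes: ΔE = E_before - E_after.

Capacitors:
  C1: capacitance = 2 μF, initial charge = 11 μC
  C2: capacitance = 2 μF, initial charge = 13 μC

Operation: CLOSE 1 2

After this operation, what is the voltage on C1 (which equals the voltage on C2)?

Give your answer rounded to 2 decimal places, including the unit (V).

Answer: 6.00 V

Derivation:
Initial: C1(2μF, Q=11μC, V=5.50V), C2(2μF, Q=13μC, V=6.50V)
Op 1: CLOSE 1-2: Q_total=24.00, C_total=4.00, V=6.00; Q1=12.00, Q2=12.00; dissipated=0.500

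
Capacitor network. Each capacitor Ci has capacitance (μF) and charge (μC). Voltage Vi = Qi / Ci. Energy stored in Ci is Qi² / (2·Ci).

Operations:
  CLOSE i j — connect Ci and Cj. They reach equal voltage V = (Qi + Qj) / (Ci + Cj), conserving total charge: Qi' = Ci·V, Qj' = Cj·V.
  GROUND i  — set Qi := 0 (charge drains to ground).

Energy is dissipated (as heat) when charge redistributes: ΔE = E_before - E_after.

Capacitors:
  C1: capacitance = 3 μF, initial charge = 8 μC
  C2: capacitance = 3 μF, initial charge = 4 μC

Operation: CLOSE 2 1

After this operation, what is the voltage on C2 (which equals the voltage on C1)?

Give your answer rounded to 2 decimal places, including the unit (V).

Answer: 2.00 V

Derivation:
Initial: C1(3μF, Q=8μC, V=2.67V), C2(3μF, Q=4μC, V=1.33V)
Op 1: CLOSE 2-1: Q_total=12.00, C_total=6.00, V=2.00; Q2=6.00, Q1=6.00; dissipated=1.333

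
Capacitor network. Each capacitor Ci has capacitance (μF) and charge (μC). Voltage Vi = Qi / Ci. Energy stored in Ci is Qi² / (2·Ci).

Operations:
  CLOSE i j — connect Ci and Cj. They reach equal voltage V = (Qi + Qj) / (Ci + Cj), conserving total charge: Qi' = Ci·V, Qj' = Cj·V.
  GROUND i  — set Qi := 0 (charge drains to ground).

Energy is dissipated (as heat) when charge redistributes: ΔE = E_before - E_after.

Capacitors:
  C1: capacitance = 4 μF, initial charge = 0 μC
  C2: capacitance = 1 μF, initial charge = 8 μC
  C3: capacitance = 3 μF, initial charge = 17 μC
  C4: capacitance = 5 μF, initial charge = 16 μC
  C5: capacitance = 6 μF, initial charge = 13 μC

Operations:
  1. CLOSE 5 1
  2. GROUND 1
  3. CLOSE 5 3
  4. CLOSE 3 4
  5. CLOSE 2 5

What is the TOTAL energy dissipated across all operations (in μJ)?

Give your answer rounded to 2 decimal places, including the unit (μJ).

Answer: 40.05 μJ

Derivation:
Initial: C1(4μF, Q=0μC, V=0.00V), C2(1μF, Q=8μC, V=8.00V), C3(3μF, Q=17μC, V=5.67V), C4(5μF, Q=16μC, V=3.20V), C5(6μF, Q=13μC, V=2.17V)
Op 1: CLOSE 5-1: Q_total=13.00, C_total=10.00, V=1.30; Q5=7.80, Q1=5.20; dissipated=5.633
Op 2: GROUND 1: Q1=0; energy lost=3.380
Op 3: CLOSE 5-3: Q_total=24.80, C_total=9.00, V=2.76; Q5=16.53, Q3=8.27; dissipated=19.068
Op 4: CLOSE 3-4: Q_total=24.27, C_total=8.00, V=3.03; Q3=9.10, Q4=15.17; dissipated=0.185
Op 5: CLOSE 2-5: Q_total=24.53, C_total=7.00, V=3.50; Q2=3.50, Q5=21.03; dissipated=11.788
Total dissipated: 40.054 μJ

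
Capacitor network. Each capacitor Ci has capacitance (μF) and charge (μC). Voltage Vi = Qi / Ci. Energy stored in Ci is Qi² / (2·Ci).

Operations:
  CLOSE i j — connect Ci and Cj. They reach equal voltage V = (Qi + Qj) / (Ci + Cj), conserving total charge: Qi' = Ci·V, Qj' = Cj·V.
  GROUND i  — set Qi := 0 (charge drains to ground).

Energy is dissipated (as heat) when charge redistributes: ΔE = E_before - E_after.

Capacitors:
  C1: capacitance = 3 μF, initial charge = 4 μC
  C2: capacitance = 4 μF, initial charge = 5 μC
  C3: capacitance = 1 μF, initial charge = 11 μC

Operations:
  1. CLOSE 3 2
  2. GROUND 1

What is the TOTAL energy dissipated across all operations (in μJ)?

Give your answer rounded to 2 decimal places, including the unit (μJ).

Answer: 40.69 μJ

Derivation:
Initial: C1(3μF, Q=4μC, V=1.33V), C2(4μF, Q=5μC, V=1.25V), C3(1μF, Q=11μC, V=11.00V)
Op 1: CLOSE 3-2: Q_total=16.00, C_total=5.00, V=3.20; Q3=3.20, Q2=12.80; dissipated=38.025
Op 2: GROUND 1: Q1=0; energy lost=2.667
Total dissipated: 40.692 μJ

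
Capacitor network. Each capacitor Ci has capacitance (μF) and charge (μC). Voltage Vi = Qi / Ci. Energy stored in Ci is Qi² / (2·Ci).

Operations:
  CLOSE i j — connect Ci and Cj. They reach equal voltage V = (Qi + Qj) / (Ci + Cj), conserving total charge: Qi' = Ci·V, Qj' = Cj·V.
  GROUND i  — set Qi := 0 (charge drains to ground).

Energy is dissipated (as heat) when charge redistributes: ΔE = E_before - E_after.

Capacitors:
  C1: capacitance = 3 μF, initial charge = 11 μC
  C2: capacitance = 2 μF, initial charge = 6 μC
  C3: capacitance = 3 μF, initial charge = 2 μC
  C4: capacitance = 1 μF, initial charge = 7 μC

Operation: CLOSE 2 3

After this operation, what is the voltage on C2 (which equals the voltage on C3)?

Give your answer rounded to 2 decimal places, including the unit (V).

Answer: 1.60 V

Derivation:
Initial: C1(3μF, Q=11μC, V=3.67V), C2(2μF, Q=6μC, V=3.00V), C3(3μF, Q=2μC, V=0.67V), C4(1μF, Q=7μC, V=7.00V)
Op 1: CLOSE 2-3: Q_total=8.00, C_total=5.00, V=1.60; Q2=3.20, Q3=4.80; dissipated=3.267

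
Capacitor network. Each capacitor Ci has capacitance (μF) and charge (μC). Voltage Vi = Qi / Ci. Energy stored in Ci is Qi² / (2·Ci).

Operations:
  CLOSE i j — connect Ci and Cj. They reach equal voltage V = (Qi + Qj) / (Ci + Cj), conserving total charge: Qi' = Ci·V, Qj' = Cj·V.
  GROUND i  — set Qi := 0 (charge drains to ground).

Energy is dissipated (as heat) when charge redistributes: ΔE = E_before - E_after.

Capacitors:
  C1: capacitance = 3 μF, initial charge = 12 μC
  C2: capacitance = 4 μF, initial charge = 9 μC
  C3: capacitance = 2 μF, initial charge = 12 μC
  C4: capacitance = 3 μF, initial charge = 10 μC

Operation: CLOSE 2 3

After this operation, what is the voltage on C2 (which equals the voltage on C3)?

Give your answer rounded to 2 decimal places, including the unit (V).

Initial: C1(3μF, Q=12μC, V=4.00V), C2(4μF, Q=9μC, V=2.25V), C3(2μF, Q=12μC, V=6.00V), C4(3μF, Q=10μC, V=3.33V)
Op 1: CLOSE 2-3: Q_total=21.00, C_total=6.00, V=3.50; Q2=14.00, Q3=7.00; dissipated=9.375

Answer: 3.50 V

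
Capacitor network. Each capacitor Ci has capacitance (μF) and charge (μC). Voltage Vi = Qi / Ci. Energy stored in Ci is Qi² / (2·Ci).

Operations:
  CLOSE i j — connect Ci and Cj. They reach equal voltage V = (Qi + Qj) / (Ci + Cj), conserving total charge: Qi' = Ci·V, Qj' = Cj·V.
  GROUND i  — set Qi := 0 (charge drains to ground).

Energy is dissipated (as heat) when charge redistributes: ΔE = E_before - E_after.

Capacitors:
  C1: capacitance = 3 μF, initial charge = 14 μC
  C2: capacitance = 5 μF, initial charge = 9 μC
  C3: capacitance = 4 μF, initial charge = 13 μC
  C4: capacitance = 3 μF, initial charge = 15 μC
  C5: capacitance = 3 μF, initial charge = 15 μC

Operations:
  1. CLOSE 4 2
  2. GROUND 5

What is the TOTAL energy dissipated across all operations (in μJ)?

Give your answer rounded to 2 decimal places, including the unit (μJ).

Answer: 47.10 μJ

Derivation:
Initial: C1(3μF, Q=14μC, V=4.67V), C2(5μF, Q=9μC, V=1.80V), C3(4μF, Q=13μC, V=3.25V), C4(3μF, Q=15μC, V=5.00V), C5(3μF, Q=15μC, V=5.00V)
Op 1: CLOSE 4-2: Q_total=24.00, C_total=8.00, V=3.00; Q4=9.00, Q2=15.00; dissipated=9.600
Op 2: GROUND 5: Q5=0; energy lost=37.500
Total dissipated: 47.100 μJ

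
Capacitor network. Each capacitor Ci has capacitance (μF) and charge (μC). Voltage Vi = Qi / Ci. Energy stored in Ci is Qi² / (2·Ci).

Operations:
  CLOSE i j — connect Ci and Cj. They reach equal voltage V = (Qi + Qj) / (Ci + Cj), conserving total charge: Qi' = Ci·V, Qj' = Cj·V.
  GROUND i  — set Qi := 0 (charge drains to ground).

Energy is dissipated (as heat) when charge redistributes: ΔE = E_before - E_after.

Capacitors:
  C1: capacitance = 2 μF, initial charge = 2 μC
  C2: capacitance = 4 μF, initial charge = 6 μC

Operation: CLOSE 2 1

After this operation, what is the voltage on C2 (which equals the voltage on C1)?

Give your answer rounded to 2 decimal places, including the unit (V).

Initial: C1(2μF, Q=2μC, V=1.00V), C2(4μF, Q=6μC, V=1.50V)
Op 1: CLOSE 2-1: Q_total=8.00, C_total=6.00, V=1.33; Q2=5.33, Q1=2.67; dissipated=0.167

Answer: 1.33 V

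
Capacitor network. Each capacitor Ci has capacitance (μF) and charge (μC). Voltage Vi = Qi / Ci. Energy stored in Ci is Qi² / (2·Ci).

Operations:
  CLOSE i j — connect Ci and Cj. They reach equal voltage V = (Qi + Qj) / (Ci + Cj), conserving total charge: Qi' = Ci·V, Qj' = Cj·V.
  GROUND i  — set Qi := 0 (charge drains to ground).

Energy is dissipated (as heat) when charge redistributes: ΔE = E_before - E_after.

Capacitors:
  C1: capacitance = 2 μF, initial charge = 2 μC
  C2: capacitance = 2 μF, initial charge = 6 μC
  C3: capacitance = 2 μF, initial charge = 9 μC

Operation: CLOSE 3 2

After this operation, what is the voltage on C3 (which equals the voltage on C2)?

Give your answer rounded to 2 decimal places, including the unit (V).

Initial: C1(2μF, Q=2μC, V=1.00V), C2(2μF, Q=6μC, V=3.00V), C3(2μF, Q=9μC, V=4.50V)
Op 1: CLOSE 3-2: Q_total=15.00, C_total=4.00, V=3.75; Q3=7.50, Q2=7.50; dissipated=1.125

Answer: 3.75 V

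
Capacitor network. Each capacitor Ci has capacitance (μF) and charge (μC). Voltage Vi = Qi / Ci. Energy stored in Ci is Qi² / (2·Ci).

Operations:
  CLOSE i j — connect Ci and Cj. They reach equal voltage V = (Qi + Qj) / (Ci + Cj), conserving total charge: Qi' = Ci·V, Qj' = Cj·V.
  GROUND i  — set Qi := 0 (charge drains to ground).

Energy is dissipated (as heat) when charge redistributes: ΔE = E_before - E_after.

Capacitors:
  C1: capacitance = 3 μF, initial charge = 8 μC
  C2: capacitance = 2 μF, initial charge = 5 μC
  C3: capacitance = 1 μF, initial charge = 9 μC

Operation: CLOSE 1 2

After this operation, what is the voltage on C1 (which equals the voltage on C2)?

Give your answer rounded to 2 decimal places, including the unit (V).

Initial: C1(3μF, Q=8μC, V=2.67V), C2(2μF, Q=5μC, V=2.50V), C3(1μF, Q=9μC, V=9.00V)
Op 1: CLOSE 1-2: Q_total=13.00, C_total=5.00, V=2.60; Q1=7.80, Q2=5.20; dissipated=0.017

Answer: 2.60 V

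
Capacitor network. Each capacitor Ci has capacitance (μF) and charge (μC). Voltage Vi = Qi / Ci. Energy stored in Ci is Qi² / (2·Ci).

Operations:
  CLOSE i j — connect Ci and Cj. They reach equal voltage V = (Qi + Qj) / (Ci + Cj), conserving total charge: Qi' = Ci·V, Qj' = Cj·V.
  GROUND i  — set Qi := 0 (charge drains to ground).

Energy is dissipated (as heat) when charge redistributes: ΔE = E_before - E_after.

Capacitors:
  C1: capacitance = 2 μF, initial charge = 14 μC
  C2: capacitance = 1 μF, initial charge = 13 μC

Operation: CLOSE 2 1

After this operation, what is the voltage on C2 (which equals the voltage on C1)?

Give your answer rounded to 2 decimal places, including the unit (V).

Initial: C1(2μF, Q=14μC, V=7.00V), C2(1μF, Q=13μC, V=13.00V)
Op 1: CLOSE 2-1: Q_total=27.00, C_total=3.00, V=9.00; Q2=9.00, Q1=18.00; dissipated=12.000

Answer: 9.00 V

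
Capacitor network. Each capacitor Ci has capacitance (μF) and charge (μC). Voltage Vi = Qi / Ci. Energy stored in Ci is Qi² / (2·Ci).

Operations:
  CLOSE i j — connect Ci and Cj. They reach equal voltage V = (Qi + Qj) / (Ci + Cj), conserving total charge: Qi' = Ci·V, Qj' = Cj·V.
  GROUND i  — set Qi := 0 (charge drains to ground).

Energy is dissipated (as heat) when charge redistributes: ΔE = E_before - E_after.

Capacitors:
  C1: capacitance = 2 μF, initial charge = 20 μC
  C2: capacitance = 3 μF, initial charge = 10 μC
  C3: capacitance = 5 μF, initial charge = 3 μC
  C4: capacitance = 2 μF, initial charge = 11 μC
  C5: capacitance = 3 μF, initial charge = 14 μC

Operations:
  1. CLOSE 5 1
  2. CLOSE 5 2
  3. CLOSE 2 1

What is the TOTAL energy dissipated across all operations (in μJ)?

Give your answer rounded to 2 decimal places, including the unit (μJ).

Answer: 27.88 μJ

Derivation:
Initial: C1(2μF, Q=20μC, V=10.00V), C2(3μF, Q=10μC, V=3.33V), C3(5μF, Q=3μC, V=0.60V), C4(2μF, Q=11μC, V=5.50V), C5(3μF, Q=14μC, V=4.67V)
Op 1: CLOSE 5-1: Q_total=34.00, C_total=5.00, V=6.80; Q5=20.40, Q1=13.60; dissipated=17.067
Op 2: CLOSE 5-2: Q_total=30.40, C_total=6.00, V=5.07; Q5=15.20, Q2=15.20; dissipated=9.013
Op 3: CLOSE 2-1: Q_total=28.80, C_total=5.00, V=5.76; Q2=17.28, Q1=11.52; dissipated=1.803
Total dissipated: 27.883 μJ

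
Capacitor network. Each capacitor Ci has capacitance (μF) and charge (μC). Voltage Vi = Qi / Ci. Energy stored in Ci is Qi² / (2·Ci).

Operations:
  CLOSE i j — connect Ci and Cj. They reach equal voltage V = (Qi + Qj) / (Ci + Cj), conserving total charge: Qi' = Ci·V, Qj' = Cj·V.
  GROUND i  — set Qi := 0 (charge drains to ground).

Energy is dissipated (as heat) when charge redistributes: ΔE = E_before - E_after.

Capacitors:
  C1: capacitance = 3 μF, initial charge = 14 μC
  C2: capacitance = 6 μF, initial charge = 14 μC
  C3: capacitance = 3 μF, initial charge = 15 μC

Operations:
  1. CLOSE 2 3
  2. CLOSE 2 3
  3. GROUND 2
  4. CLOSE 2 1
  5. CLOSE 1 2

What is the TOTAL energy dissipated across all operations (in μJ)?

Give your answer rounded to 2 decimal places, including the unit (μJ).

Initial: C1(3μF, Q=14μC, V=4.67V), C2(6μF, Q=14μC, V=2.33V), C3(3μF, Q=15μC, V=5.00V)
Op 1: CLOSE 2-3: Q_total=29.00, C_total=9.00, V=3.22; Q2=19.33, Q3=9.67; dissipated=7.111
Op 2: CLOSE 2-3: Q_total=29.00, C_total=9.00, V=3.22; Q2=19.33, Q3=9.67; dissipated=0.000
Op 3: GROUND 2: Q2=0; energy lost=31.148
Op 4: CLOSE 2-1: Q_total=14.00, C_total=9.00, V=1.56; Q2=9.33, Q1=4.67; dissipated=21.778
Op 5: CLOSE 1-2: Q_total=14.00, C_total=9.00, V=1.56; Q1=4.67, Q2=9.33; dissipated=0.000
Total dissipated: 60.037 μJ

Answer: 60.04 μJ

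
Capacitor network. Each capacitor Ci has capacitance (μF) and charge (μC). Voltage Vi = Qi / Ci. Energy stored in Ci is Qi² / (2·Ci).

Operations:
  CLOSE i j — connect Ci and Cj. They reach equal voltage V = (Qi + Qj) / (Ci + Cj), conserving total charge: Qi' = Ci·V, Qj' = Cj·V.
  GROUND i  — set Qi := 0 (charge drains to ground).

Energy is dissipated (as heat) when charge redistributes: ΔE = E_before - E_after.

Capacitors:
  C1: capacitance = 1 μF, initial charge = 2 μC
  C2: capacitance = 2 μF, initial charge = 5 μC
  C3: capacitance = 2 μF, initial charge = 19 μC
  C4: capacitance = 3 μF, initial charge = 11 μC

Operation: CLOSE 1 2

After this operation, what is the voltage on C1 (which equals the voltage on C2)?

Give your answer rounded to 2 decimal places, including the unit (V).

Answer: 2.33 V

Derivation:
Initial: C1(1μF, Q=2μC, V=2.00V), C2(2μF, Q=5μC, V=2.50V), C3(2μF, Q=19μC, V=9.50V), C4(3μF, Q=11μC, V=3.67V)
Op 1: CLOSE 1-2: Q_total=7.00, C_total=3.00, V=2.33; Q1=2.33, Q2=4.67; dissipated=0.083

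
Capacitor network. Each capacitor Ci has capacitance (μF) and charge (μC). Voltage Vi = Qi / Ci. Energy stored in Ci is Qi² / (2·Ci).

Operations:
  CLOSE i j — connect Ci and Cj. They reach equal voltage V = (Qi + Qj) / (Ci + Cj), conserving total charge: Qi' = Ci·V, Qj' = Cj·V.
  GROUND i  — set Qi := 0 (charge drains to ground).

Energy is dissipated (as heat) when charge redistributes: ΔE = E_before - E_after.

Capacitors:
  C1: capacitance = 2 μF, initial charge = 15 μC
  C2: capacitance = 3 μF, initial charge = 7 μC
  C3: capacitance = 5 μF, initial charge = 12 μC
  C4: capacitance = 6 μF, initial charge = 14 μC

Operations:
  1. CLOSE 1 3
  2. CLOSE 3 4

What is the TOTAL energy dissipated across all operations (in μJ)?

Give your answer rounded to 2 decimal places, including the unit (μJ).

Initial: C1(2μF, Q=15μC, V=7.50V), C2(3μF, Q=7μC, V=2.33V), C3(5μF, Q=12μC, V=2.40V), C4(6μF, Q=14μC, V=2.33V)
Op 1: CLOSE 1-3: Q_total=27.00, C_total=7.00, V=3.86; Q1=7.71, Q3=19.29; dissipated=18.579
Op 2: CLOSE 3-4: Q_total=33.29, C_total=11.00, V=3.03; Q3=15.13, Q4=18.16; dissipated=3.166
Total dissipated: 21.745 μJ

Answer: 21.74 μJ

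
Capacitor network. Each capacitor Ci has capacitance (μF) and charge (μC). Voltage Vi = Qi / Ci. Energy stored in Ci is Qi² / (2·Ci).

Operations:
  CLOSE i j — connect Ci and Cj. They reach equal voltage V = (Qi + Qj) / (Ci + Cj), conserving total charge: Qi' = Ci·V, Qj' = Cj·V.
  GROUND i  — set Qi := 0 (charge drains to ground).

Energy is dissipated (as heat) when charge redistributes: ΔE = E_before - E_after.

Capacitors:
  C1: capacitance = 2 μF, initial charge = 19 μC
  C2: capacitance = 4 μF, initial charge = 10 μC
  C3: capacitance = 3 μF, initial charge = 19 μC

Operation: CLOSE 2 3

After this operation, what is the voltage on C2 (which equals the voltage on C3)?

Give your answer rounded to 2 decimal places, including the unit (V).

Initial: C1(2μF, Q=19μC, V=9.50V), C2(4μF, Q=10μC, V=2.50V), C3(3μF, Q=19μC, V=6.33V)
Op 1: CLOSE 2-3: Q_total=29.00, C_total=7.00, V=4.14; Q2=16.57, Q3=12.43; dissipated=12.595

Answer: 4.14 V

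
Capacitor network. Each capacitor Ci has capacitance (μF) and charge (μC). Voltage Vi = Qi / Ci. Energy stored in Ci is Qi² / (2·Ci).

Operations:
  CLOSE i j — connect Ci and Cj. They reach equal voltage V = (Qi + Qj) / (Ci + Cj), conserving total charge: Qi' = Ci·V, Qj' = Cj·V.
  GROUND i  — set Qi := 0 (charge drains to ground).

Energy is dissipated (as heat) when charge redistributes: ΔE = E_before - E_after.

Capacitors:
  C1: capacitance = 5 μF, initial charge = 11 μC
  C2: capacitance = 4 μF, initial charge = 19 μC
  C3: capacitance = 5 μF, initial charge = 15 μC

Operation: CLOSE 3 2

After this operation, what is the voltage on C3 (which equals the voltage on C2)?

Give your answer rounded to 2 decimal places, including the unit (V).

Answer: 3.78 V

Derivation:
Initial: C1(5μF, Q=11μC, V=2.20V), C2(4μF, Q=19μC, V=4.75V), C3(5μF, Q=15μC, V=3.00V)
Op 1: CLOSE 3-2: Q_total=34.00, C_total=9.00, V=3.78; Q3=18.89, Q2=15.11; dissipated=3.403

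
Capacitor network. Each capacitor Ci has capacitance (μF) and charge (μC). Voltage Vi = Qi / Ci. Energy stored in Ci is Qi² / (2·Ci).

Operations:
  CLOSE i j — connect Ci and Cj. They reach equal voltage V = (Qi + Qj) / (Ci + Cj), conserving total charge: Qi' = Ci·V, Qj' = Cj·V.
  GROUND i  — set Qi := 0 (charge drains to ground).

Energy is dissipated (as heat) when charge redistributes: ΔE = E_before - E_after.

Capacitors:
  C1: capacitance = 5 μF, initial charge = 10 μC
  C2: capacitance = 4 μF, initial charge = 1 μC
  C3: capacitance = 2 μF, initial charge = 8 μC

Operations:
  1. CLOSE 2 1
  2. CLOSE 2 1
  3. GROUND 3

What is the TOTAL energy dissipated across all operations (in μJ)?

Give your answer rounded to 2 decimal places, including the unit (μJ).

Initial: C1(5μF, Q=10μC, V=2.00V), C2(4μF, Q=1μC, V=0.25V), C3(2μF, Q=8μC, V=4.00V)
Op 1: CLOSE 2-1: Q_total=11.00, C_total=9.00, V=1.22; Q2=4.89, Q1=6.11; dissipated=3.403
Op 2: CLOSE 2-1: Q_total=11.00, C_total=9.00, V=1.22; Q2=4.89, Q1=6.11; dissipated=0.000
Op 3: GROUND 3: Q3=0; energy lost=16.000
Total dissipated: 19.403 μJ

Answer: 19.40 μJ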